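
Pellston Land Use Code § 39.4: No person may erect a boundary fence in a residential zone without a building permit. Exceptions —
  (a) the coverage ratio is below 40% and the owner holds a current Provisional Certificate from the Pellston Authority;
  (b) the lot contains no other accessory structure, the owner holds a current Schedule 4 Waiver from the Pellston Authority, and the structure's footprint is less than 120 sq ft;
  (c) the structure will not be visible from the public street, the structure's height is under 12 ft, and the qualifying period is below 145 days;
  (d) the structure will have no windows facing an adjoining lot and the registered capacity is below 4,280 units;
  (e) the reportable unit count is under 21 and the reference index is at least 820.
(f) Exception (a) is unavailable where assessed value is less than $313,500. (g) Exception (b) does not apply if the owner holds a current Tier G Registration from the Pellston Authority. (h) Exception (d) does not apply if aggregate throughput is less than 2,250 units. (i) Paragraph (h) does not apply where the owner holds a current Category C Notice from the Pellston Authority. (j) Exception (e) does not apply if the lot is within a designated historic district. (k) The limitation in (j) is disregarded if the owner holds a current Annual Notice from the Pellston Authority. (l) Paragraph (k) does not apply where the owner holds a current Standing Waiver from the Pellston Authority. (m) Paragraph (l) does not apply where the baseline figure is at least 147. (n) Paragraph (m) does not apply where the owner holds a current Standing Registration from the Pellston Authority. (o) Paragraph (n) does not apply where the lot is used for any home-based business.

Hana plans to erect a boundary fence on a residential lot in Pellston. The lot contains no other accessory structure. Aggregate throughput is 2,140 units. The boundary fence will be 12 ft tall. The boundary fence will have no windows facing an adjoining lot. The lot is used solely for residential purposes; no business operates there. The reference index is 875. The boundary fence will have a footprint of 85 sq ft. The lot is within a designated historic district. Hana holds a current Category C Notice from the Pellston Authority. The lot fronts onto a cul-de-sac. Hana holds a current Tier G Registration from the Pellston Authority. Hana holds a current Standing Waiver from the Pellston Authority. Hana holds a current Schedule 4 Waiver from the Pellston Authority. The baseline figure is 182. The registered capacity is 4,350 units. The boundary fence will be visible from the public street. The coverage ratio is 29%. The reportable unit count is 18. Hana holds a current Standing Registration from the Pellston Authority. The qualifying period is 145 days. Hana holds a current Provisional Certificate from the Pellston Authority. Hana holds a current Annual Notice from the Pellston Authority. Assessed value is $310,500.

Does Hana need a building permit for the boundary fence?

Exception (a)'s conditions are all satisfied: the coverage ratio is 29%, below the 40% limit; a current Provisional Certificate is held. But applying paragraph (f): (f) operates — assessed value is $310,500, less than the $313,500 limit. (a) is therefore removed.
Exception (b) is satisfied on its face — the lot has no other accessory structure; a current Schedule 4 Waiver is held; the structure's footprint is 85 sq ft, less than the 120 sq ft limit. But: (g) operates against (b): a current Tier G Registration is held. So (b) is unavailable.
Exception (c) does not apply: the structure will be visible from the street.
Exception (d) requires that the registered capacity is below 4,280 units; but the registered capacity is 4,350 units, not below 4,280 units, so (d) is unavailable.
Exception (e)'s conditions are all satisfied: the reportable unit count is 18, under the 21 limit; the reference index is 875, meeting the 820 threshold. Turning to paragraphs (j)–(o): (j) is engaged — the lot is in a historic district. (k) operates (a current Annual Notice is held), but is displaced by (l): (l) applies — a current Standing Waiver is held. (m) is triggered (the baseline figure is 182, meeting the 147 threshold), but is itself disapplied by (n): (n) operates against (m): a current Standing Registration is held. (o) is not engaged (the lot is solely residential), so (n) stands. (e) is therefore removed.
No exception applies. The general rule governs.

Yes — Hana must obtain a building permit.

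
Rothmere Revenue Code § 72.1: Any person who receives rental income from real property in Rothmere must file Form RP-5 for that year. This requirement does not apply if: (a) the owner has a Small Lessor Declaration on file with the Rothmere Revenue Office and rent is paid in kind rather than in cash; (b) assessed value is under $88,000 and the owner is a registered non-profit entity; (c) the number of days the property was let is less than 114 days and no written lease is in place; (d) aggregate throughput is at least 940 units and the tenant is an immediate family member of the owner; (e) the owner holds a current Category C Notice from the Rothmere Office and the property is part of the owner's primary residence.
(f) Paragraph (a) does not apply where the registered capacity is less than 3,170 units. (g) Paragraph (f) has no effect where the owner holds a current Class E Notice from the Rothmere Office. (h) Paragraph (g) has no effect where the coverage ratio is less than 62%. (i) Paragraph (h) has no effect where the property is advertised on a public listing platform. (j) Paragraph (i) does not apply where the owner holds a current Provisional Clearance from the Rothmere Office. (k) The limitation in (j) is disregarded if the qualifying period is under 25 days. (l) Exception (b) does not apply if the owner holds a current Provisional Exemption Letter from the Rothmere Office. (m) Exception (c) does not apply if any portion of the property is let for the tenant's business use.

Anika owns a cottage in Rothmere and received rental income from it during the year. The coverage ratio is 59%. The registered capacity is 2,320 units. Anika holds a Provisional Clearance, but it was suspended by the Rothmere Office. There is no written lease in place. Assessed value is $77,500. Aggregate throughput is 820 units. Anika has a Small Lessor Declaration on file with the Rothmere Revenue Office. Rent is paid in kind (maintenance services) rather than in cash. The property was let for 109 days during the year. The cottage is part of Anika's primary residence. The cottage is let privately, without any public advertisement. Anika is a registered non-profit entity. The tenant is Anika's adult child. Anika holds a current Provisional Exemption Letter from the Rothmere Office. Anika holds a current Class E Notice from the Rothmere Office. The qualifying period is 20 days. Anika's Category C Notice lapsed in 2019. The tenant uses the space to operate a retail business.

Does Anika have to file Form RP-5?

Exception (a)'s conditions are all satisfied: a Small Lessor Declaration is on file; rent is paid in kind. Turning to paragraphs (f)–(k): (f) operates against (a): the registered capacity is 2,320 units, less than the 3,170 units limit. (g) operates (a current Class E Notice is held), but is displaced by (h): (h) operates against (g): the coverage ratio is 59%, less than the 62% limit. (i), which would lift (h), does not operate here — the property is let privately without advertisement. So (a) is unavailable.
Exception (b): assessed value is $77,500, under the $88,000 limit; Anika is a registered non-profit — every condition holds. Turning to paragraph (l): (l) operates against (b): a current Provisional Exemption Letter is held. So (b) is unavailable.
Exception (c) is satisfied on its face — the number of days the property was let is 109 days, less than the 114 days limit; there is no written lease. Turning to paragraph (m): (m) operates against (c): the space is let for business use. Exception (c) does not apply.
Exception (d) does not apply: aggregate throughput is 820 units, short of 940 units.
Exception (e) does not apply: there is no Category C Notice in force.
No exception displaces § 72.1.

Yes — Anika must file Form RP-5.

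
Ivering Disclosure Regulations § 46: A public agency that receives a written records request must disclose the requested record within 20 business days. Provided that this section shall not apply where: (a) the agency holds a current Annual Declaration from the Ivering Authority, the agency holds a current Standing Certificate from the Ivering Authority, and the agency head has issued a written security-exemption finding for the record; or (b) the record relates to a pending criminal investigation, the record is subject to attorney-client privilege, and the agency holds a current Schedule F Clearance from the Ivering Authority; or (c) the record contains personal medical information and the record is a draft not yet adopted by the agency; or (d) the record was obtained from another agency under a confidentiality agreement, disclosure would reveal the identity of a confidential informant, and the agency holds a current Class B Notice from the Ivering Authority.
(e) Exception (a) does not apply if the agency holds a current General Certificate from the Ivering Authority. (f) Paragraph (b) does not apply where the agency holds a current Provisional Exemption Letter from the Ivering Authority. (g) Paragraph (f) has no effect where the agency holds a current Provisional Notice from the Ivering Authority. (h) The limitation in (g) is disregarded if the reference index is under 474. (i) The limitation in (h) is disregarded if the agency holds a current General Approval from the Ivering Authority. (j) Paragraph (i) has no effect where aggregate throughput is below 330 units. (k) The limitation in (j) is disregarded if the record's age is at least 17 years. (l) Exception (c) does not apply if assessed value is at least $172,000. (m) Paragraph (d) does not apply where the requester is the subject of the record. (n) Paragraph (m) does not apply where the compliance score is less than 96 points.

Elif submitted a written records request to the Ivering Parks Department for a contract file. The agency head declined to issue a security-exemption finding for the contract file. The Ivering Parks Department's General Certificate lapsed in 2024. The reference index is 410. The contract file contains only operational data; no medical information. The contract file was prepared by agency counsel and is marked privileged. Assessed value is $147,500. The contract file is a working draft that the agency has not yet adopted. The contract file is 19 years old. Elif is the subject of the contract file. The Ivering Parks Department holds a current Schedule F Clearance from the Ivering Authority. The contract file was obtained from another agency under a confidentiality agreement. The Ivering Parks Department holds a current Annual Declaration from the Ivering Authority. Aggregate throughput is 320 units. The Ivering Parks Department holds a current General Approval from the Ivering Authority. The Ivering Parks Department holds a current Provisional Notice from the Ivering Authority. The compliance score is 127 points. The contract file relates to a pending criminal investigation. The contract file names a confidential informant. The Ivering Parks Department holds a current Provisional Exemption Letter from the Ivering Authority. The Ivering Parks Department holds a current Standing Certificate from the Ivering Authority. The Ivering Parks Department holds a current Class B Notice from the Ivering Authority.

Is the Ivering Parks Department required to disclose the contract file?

No — exception (b) applies; the Ivering Parks Department is not required to disclose the contract file.

Exception (a) requires that the agency head has issued a written security-exemption finding for the record; but the agency head declined to issue a security-exemption finding, so (a) is unavailable.
Exception (b) is satisfied on its face — the contract file relates to a pending investigation; the contract file is privileged; a current Schedule F Clearance is held. Considering the limiting provisions: (f) operates (a current Provisional Exemption Letter is held), but yields to (g): (g) operates against (f): a current Provisional Notice is held. (h) would limit (g) — the reference index is 410, under the 474 limit — but (i) sets (h) aside: (i) is triggered — a current General Approval is held. (j) would limit (i) — aggregate throughput is 320 units, below the 330 units limit — but (k) sets (j) aside: (k) operates — the record's age is 19 years, meeting the 17 years threshold. So (b) applies.
Exception (c) does not apply: the contract file contains only operational data.
Exception (d): the contract file was obtained under a confidentiality agreement; the contract file names a confidential informant; a current Class B Notice is held — every condition holds. But applying paragraphs (m)–(n): (m) operates against (d): Elif is the subject of the contract file. (n) is not triggered (the compliance score is 127 points, not less than 96 points), so (m) stands. So (d) is unavailable.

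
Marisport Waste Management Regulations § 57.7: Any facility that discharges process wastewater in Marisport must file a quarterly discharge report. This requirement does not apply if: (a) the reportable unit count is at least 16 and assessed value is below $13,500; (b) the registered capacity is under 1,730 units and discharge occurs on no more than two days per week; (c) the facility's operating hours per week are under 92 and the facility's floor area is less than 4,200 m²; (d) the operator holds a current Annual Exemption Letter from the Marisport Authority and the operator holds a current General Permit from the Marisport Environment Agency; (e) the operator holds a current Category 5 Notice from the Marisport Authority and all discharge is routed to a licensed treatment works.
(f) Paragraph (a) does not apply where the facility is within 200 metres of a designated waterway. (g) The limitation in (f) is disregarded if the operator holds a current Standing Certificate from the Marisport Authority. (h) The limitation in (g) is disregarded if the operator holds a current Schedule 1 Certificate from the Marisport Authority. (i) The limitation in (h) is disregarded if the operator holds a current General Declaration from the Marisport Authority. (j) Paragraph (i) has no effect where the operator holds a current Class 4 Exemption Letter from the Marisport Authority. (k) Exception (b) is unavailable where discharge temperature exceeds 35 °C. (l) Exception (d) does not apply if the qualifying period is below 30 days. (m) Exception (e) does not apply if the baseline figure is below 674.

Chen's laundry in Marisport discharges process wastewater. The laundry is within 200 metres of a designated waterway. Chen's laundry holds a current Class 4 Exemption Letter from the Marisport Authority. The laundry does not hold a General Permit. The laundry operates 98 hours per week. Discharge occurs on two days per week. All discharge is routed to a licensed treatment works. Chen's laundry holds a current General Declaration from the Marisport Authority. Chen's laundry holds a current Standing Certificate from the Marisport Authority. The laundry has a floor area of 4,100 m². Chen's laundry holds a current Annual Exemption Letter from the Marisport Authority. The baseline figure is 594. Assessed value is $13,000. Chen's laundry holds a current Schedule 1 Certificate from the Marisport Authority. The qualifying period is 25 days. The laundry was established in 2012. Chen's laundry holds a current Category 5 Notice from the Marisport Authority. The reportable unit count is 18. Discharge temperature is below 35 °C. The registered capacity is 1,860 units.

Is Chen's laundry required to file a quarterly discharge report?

Exception (a): the reportable unit count is 18, meeting the 16 threshold; assessed value is $13,000, below the $13,500 limit — every condition holds. However, paragraphs (f)–(j) must be considered: (f) is triggered — the laundry is within 200 m of a designated waterway. (g) would limit (f) — a current Standing Certificate is held — but (h) sets (g) aside: (h) operates against (g): a current Schedule 1 Certificate is held. (i) would limit (h) — a current General Declaration is held — but (j) sets (i) aside: (j) operates — a current Class 4 Exemption Letter is held. So (a) is unavailable.
Exception (b) does not apply: the registered capacity is 1,860 units, not under 1,730 units.
Exception (c) fails — the facility's operating hours per week are 98, not under 92.
Exception (d) fails — no General Permit is held.
Exception (e)'s conditions are all satisfied: a current Category 5 Notice is held; discharge is routed to a licensed treatment works. But applying paragraph (m): (m) is engaged — the baseline figure is 594, below the 674 limit. Exception (e) does not apply.
None of the exceptions is available; § 57.7 applies in full.

Yes — Chen's laundry must file a quarterly discharge report.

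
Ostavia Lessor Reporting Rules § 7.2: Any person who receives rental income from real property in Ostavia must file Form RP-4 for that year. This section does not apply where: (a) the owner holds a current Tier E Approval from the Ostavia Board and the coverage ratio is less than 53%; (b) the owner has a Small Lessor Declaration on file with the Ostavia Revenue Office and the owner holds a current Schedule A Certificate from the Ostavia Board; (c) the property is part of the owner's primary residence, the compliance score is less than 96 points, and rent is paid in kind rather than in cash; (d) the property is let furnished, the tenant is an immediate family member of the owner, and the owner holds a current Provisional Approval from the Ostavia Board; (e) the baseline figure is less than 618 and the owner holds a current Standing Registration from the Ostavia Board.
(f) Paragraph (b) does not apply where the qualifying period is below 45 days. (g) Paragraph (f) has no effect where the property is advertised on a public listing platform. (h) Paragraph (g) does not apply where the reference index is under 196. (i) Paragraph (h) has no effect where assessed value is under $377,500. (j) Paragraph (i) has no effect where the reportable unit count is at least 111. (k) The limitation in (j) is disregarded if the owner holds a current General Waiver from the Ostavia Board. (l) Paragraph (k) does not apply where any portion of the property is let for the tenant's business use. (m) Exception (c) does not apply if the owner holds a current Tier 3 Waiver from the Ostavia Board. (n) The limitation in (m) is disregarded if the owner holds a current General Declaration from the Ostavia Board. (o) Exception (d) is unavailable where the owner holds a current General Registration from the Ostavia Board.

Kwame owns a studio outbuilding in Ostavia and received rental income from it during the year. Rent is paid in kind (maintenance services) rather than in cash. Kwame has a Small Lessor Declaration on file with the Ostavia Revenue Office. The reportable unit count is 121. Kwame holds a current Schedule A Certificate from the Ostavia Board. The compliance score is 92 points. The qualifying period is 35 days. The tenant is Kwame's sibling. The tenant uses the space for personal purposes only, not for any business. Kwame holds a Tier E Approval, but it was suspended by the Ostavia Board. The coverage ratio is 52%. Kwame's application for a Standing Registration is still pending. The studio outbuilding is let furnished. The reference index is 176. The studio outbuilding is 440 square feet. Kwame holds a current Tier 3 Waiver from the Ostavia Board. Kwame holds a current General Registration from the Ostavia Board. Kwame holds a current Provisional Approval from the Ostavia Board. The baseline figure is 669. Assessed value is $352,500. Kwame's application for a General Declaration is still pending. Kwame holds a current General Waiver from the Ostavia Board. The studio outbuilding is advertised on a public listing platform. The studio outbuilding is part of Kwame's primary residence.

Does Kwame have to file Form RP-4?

No — exception (b) applies; Kwame is not required to file Form RP-4.

Exception (a) does not apply: the Tier E Approval is not current.
Exception (b): a Small Lessor Declaration is on file; a current Schedule A Certificate is held — every condition holds. Under paragraphs (f)–(l): (f) applies (the qualifying period is 35 days, below the 45 days limit), but is overridden by (g): (g) operates against (f): the property is publicly advertised. (h) would limit (g) — the reference index is 176, under the 196 limit — but (i) sets (h) aside: (i) operates against (h): assessed value is $352,500, under the $377,500 limit. (j) is engaged (the reportable unit count is 121, meeting the 111 threshold), but is overridden by (k): (k) operates against (j): a current General Waiver is held. (l), which would lift (k), is not triggered — the space is used for personal purposes only. So (b) applies.
Exception (c): the studio outbuilding is part of the primary residence; the compliance score is 92 points, less than the 96 points limit; rent is paid in kind — every condition holds. Turning to paragraphs (m)–(n): (m) applies — a current Tier 3 Waiver is held. (n), which would lift (m), is not engaged — no current General Declaration is held. Exception (c) does not apply.
Exception (d): the property is let furnished; the tenant is an immediate family member; a current Provisional Approval is held — every condition holds. But applying paragraph (o): (o) operates against (d): a current General Registration is held. Exception (d) does not apply.
Exception (e) requires that the baseline figure is less than 618; but the baseline figure is 669, not less than 618, so (e) is unavailable.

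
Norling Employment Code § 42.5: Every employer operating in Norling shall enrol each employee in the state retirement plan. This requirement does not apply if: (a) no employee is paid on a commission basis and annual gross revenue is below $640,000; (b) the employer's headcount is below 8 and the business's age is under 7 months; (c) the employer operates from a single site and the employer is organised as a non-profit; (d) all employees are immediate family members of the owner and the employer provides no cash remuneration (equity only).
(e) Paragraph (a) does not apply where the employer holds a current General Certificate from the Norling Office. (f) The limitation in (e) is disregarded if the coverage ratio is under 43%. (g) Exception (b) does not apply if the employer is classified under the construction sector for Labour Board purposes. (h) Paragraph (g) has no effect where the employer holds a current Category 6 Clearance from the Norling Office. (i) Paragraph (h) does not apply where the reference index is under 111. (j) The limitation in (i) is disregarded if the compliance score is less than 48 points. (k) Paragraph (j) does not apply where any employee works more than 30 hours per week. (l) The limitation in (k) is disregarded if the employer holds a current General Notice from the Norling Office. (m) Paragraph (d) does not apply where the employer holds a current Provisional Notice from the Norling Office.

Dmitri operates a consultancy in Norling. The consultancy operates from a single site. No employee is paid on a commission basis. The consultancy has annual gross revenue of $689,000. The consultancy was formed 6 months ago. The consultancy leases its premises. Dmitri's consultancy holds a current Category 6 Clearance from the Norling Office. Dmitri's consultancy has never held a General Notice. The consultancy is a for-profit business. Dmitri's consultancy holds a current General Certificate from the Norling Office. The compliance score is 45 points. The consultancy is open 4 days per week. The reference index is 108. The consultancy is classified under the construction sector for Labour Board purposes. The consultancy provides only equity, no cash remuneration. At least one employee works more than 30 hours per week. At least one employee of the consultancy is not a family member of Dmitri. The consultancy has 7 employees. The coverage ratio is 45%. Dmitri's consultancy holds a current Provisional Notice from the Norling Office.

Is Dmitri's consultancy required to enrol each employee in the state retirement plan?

Exception (a) requires that annual gross revenue is below $640,000; but annual gross revenue is $689,000, not below $640,000, so (a) is unavailable.
All of (b)'s requirements are met (the employer's headcount is 7, below the 8 limit; the business's age is 6 months, under the 7 months limit). However, paragraphs (g)–(l) must be considered: (g) is triggered — the consultancy is classified under the construction sector. (h) is engaged (a current Category 6 Clearance is held), but is overridden by (i): (i) operates against (h): the reference index is 108, under the 111 limit. (j) is triggered (the compliance score is 45 points, less than the 48 points limit), but yields to (k): (k) is engaged — at least one employee exceeds 30 hours/week. (l), which would lift (k), is inapplicable — no current General Notice is held. Exception (b) does not apply.
Exception (c) does not apply: the employer is for-profit.
Exception (d) requires that all employees are immediate family members of the owner; but at least one employee is not a family member, so (d) is unavailable.
No exception applies. The general rule governs.

Yes — Dmitri's consultancy must enrol each employee in the state retirement plan.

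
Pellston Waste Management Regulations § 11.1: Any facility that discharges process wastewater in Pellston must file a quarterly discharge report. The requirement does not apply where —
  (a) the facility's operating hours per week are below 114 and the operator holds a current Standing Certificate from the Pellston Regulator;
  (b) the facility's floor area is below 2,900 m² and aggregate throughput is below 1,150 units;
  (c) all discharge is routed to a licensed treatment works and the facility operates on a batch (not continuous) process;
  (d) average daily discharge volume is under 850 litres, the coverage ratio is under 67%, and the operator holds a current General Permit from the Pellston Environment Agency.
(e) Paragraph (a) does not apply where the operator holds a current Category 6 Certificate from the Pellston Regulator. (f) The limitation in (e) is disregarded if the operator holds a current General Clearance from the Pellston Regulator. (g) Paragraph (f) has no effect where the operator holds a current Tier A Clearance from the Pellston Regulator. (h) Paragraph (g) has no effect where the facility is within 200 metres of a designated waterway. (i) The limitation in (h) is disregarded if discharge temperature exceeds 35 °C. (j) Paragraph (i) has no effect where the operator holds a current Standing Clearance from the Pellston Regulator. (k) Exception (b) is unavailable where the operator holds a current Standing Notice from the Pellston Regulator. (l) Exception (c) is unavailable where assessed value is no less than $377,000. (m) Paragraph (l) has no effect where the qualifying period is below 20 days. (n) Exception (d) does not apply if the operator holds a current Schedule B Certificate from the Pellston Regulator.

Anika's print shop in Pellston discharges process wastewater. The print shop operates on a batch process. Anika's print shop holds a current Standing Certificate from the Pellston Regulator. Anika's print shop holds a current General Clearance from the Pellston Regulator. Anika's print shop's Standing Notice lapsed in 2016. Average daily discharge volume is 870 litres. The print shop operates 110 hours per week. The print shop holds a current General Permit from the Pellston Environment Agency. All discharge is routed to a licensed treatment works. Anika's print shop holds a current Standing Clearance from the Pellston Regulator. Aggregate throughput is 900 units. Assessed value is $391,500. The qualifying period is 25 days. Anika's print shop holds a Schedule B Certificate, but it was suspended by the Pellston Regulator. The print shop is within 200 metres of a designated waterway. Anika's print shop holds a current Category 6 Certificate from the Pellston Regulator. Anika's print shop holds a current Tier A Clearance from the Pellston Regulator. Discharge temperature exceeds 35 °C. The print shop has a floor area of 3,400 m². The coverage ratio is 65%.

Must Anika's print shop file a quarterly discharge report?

Exception (a) is satisfied on its face — the facility's operating hours per week are 110, below the 114 limit; a current Standing Certificate is held. Applying paragraphs (e)–(j): (e) would limit (a) — a current Category 6 Certificate is held — but (f) sets (e) aside: (f) applies — a current General Clearance is held. (g) would limit (f) — a current Tier A Clearance is held — but (h) sets (g) aside: (h) operates against (g): the print shop is within 200 m of a designated waterway. (i) is engaged (discharge temperature exceeds 35 °C), but is set aside by (j): (j) operates against (i): a current Standing Clearance is held. So (a) applies.
Exception (b) requires that the facility's floor area is below 2,900 m²; but the facility's floor area is 3,400 m², not below 2,900 m², so (b) is unavailable.
All of (c)'s requirements are met (discharge is routed to a licensed treatment works; the facility operates on a batch process). But: (l) is engaged — assessed value is $391,500, meeting the $377,000 threshold. (m), which would lift (l), is not engaged — the qualifying period is 25 days, not below 20 days. So (c) is unavailable.
Exception (d) fails — average daily discharge volume is 870 litres, not under 850 litres.

No — exception (a) applies; Anika's print shop is not required to file a quarterly discharge report.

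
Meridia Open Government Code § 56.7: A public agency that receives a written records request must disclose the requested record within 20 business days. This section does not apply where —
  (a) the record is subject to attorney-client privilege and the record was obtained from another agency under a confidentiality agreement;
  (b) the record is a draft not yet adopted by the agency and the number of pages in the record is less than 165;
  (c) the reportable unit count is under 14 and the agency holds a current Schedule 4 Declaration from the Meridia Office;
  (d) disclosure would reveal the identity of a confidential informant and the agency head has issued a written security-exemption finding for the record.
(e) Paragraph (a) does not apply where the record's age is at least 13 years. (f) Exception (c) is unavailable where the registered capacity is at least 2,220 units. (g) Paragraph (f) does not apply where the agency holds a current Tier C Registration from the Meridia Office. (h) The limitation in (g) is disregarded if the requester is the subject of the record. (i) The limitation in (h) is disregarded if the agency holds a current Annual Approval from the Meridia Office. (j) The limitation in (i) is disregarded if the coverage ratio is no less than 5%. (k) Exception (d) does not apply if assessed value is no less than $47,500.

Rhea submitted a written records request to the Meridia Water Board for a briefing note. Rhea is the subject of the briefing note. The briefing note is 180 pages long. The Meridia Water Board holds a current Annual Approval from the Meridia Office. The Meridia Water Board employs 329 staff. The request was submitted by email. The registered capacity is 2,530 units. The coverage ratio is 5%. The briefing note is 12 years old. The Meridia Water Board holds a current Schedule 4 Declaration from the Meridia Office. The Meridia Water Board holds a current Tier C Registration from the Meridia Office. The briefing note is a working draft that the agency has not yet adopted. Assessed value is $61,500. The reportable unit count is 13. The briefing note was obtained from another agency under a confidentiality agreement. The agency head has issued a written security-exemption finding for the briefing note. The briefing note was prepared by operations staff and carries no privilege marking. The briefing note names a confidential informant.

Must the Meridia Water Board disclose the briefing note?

Exception (a) fails — the briefing note carries no privilege marking.
Exception (b) fails — the number of pages in the record is 180, not less than 165.
Exception (c): the reportable unit count is 13, under the 14 limit; a current Schedule 4 Declaration is held — every condition holds. But: (f) operates against (c): the registered capacity is 2,530 units, meeting the 2,220 units threshold. (g) is triggered (a current Tier C Registration is held), but is displaced by (h): (h) is triggered — Rhea is the subject of the briefing note. (i) is engaged (a current Annual Approval is held), but is displaced by (j): (j) operates — the coverage ratio is 5%, meeting the 5% threshold. Exception (c) does not apply.
All of (d)'s requirements are met (the briefing note names a confidential informant; a written security-exemption finding has been issued). But: (k) operates against (d): assessed value is $61,500, meeting the $47,500 threshold. (d) is therefore removed.
No exception is made out. the Meridia Water Board falls within the general rule.

Yes — the Meridia Water Board must disclose the briefing note.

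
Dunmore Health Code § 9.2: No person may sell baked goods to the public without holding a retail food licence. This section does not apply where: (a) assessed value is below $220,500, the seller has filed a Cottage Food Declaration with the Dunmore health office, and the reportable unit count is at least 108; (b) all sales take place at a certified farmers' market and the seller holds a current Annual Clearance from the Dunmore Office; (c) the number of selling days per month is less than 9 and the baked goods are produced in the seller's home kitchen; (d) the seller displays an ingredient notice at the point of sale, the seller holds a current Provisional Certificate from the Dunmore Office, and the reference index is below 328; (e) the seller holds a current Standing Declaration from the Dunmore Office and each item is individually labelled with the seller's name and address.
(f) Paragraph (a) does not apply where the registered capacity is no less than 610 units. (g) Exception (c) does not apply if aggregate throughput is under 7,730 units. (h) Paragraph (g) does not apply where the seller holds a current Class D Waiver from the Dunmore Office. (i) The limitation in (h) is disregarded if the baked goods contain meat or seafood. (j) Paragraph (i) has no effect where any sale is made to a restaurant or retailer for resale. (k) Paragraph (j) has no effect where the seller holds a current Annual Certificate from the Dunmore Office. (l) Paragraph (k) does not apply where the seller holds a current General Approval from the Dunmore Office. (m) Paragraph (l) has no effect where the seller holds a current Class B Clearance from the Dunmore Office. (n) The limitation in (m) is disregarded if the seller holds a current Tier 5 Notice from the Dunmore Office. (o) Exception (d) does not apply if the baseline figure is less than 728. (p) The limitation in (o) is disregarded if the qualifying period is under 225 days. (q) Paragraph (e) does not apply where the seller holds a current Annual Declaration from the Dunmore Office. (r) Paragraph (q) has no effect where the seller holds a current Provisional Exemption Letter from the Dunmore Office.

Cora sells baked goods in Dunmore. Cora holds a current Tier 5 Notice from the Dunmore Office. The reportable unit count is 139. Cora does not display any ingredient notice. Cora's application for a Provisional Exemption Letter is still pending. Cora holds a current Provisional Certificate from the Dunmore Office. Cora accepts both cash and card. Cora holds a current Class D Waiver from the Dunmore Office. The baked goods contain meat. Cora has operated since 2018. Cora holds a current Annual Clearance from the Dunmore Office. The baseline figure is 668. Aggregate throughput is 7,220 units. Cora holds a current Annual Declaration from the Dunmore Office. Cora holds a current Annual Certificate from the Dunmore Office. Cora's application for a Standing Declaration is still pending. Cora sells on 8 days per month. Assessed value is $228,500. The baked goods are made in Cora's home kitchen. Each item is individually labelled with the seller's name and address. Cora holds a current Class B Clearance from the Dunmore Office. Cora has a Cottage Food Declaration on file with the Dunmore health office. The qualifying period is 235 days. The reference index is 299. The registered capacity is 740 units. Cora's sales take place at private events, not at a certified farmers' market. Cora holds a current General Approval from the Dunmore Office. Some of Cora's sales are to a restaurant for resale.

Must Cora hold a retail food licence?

No — exception (c) applies; Cora is not required to hold a retail food licence.

Exception (a) fails — assessed value is $228,500, not below $220,500.
Exception (b) requires that all sales take place at a certified farmers' market; but sales are at private events, not a certified farmers' market, so (b) is unavailable.
Exception (c): the number of selling days per month is 8, less than the 9 limit; the baked goods are home-kitchen produced — every condition holds. Under paragraphs (g)–(n): (g) is engaged (aggregate throughput is 7,220 units, under the 7,730 units limit), but is itself disapplied by (h): (h) applies — a current Class D Waiver is held. (i) is engaged (the baked goods contain meat), but is displaced by (j): (j) is triggered — some sales are to a restaurant for resale. (k) would limit (j) — a current Annual Certificate is held — but (l) sets (k) aside: (l) operates against (k): a current General Approval is held. (m) would limit (l) — a current Class B Clearance is held — but (n) sets (m) aside: (n) operates — a current Tier 5 Notice is held. So (c) applies.
Exception (d) fails — no ingredient notice is displayed.
Exception (e) requires that the seller holds a current Standing Declaration from the Dunmore Office; but there is no Standing Declaration in force, so (e) is unavailable.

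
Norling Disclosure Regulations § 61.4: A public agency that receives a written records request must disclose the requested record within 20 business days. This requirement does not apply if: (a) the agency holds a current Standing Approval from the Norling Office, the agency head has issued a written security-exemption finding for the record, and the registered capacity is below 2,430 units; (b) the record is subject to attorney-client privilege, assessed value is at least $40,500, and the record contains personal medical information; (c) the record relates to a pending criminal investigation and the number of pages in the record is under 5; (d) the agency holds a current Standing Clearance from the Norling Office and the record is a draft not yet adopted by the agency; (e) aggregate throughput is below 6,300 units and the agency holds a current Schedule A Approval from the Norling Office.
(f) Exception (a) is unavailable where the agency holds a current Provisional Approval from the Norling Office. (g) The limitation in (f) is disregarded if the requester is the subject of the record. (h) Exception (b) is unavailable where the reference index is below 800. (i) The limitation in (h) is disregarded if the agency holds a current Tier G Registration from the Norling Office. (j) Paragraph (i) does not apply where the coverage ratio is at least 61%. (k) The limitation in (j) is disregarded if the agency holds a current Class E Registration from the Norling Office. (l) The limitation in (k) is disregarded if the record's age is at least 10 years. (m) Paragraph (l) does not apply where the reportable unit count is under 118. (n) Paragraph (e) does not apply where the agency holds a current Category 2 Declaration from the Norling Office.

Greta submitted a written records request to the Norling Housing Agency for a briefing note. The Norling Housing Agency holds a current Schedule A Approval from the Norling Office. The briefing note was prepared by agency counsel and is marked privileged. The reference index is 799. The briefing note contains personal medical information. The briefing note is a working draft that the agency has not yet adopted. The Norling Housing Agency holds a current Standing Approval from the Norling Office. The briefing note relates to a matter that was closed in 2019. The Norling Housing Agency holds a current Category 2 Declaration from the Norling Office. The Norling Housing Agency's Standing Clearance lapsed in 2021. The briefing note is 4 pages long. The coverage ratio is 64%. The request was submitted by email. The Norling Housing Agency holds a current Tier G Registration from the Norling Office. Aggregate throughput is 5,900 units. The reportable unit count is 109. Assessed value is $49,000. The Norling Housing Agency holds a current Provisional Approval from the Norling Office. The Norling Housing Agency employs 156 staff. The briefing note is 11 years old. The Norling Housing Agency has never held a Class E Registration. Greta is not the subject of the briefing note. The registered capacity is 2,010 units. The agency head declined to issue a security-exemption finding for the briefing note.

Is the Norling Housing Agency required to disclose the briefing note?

Exception (a) requires that the agency head has issued a written security-exemption finding for the record; but the agency head declined to issue a security-exemption finding, so (a) is unavailable.
Exception (b): the briefing note is privileged; assessed value is $49,000, meeting the $40,500 threshold; the briefing note contains personal medical information — every condition holds. However, paragraphs (h)–(m) must be considered: (h) operates against (b): the reference index is 799, below the 800 limit. (i) would limit (h) — a current Tier G Registration is held — but (j) sets (i) aside: (j) operates — the coverage ratio is 64%, meeting the 61% threshold. (k), which would lift (j), is inapplicable — no current Class E Registration is held. So (b) is unavailable.
Exception (c) requires that the record relates to a pending criminal investigation; but the briefing note relates to a closed matter, so (c) is unavailable.
Exception (d) requires that the agency holds a current Standing Clearance from the Norling Office; but there is no Standing Clearance in force, so (d) is unavailable.
All of (e)'s requirements are met (aggregate throughput is 5,900 units, below the 6,300 units limit; a current Schedule A Approval is held). However, paragraph (n) must be considered: (n) is engaged — a current Category 2 Declaration is held. (e) is therefore removed.
No exception applies. The general rule governs.

Yes — the Norling Housing Agency must disclose the briefing note.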